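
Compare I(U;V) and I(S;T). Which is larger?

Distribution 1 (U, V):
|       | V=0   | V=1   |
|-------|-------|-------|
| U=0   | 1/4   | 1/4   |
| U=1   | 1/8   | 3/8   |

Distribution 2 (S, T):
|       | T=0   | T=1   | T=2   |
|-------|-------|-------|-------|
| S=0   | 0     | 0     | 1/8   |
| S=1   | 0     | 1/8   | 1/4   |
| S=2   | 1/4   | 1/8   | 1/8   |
Distribution 1 (U, V):
Marginal P(U) (row sums):
  P(U=0) = 1/4 + 1/4 = 1/2
  P(U=1) = 1/8 + 3/8 = 1/2
Marginal P(V) (column sums):
  P(V=0) = 1/4 + 1/8 = 3/8
  P(V=1) = 1/4 + 3/8 = 5/8

H(U) = -[(1/2)·log₂(1/2) + (1/2)·log₂(1/2)]
  = 0.5000 + 0.5000
  = 1.0000 bits
H(V) = -[(3/8)·log₂(3/8) + (5/8)·log₂(5/8)]
  = 0.5306 + 0.4238
  = 0.9544 bits
H(U,V) = -[(1/4)·log₂(1/4) + (1/4)·log₂(1/4) + (1/8)·log₂(1/8) + (3/8)·log₂(3/8)]
  = 0.5000 + 0.5000 + 0.3750 + 0.5306
  = 1.9056 bits

I(U;V) = H(U) + H(V) - H(U,V)
  = 1.0000 + 0.9544 - 1.9056
  = 0.0488 bits

Distribution 2 (S, T):
Marginal P(S) (row sums):
  P(S=0) = 0 + 0 + 1/8 = 1/8
  P(S=1) = 0 + 1/8 + 1/4 = 3/8
  P(S=2) = 1/4 + 1/8 + 1/8 = 1/2
Marginal P(T) (column sums):
  P(T=0) = 0 + 0 + 1/4 = 1/4
  P(T=1) = 0 + 1/8 + 1/8 = 1/4
  P(T=2) = 1/8 + 1/4 + 1/8 = 1/2

H(S) = -[(1/8)·log₂(1/8) + (3/8)·log₂(3/8) + (1/2)·log₂(1/2)]
  = 0.3750 + 0.5306 + 0.5000
  = 1.4056 bits
H(T) = -[(1/4)·log₂(1/4) + (1/4)·log₂(1/4) + (1/2)·log₂(1/2)]
  = 0.5000 + 0.5000 + 0.5000
  = 1.5000 bits
H(S,T) = -[(1/8)·log₂(1/8) + (1/8)·log₂(1/8) + (1/4)·log₂(1/4) + (1/4)·log₂(1/4) + (1/8)·log₂(1/8) + (1/8)·log₂(1/8)]
  = 0.3750 + 0.3750 + 0.5000 + 0.5000 + 0.3750 + 0.3750
  = 2.5000 bits

I(S;T) = H(S) + H(T) - H(S,T)
  = 1.4056 + 1.5000 - 2.5000
  = 0.4056 bits

I(S;T) = 0.4056 bits > I(U;V) = 0.0488 bits, so (S, T) has the higher mutual information (stronger dependence).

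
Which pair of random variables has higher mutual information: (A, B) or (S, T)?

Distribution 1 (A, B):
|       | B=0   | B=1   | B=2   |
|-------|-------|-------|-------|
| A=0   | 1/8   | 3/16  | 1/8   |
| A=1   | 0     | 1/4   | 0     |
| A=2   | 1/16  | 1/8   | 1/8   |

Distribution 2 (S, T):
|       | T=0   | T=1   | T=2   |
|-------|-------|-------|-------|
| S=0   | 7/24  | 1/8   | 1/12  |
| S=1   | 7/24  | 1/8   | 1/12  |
Distribution 1 (A, B):
Marginal P(A) (row sums):
  P(A=0) = 1/8 + 3/16 + 1/8 = 7/16
  P(A=1) = 0 + 1/4 + 0 = 1/4
  P(A=2) = 1/16 + 1/8 + 1/8 = 5/16
Marginal P(B) (column sums):
  P(B=0) = 1/8 + 0 + 1/16 = 3/16
  P(B=1) = 3/16 + 1/4 + 1/8 = 9/16
  P(B=2) = 1/8 + 0 + 1/8 = 1/4

H(A) = -[(7/16)·log₂(7/16) + (1/4)·log₂(1/4) + (5/16)·log₂(5/16)]
  = 0.5218 + 0.5000 + 0.5244
  = 1.5462 bits
H(B) = -[(3/16)·log₂(3/16) + (9/16)·log₂(9/16) + (1/4)·log₂(1/4)]
  = 0.4528 + 0.4669 + 0.5000
  = 1.4197 bits
H(A,B) = -[(1/8)·log₂(1/8) + (3/16)·log₂(3/16) + (1/8)·log₂(1/8) + (1/4)·log₂(1/4) + (1/16)·log₂(1/16) + (1/8)·log₂(1/8) + (1/8)·log₂(1/8)]
  = 0.3750 + 0.4528 + 0.3750 + 0.5000 + 0.2500 + 0.3750 + 0.3750
  = 2.7028 bits

I(A;B) = H(A) + H(B) - H(A,B)
  = 1.5462 + 1.4197 - 2.7028
  = 0.2631 bits

Distribution 2 (S, T):
Marginal P(S) (row sums):
  P(S=0) = 7/24 + 1/8 + 1/12 = 1/2
  P(S=1) = 7/24 + 1/8 + 1/12 = 1/2
Marginal P(T) (column sums):
  P(T=0) = 7/24 + 7/24 = 7/12
  P(T=1) = 1/8 + 1/8 = 1/4
  P(T=2) = 1/12 + 1/12 = 1/6

H(S) = -[(1/2)·log₂(1/2) + (1/2)·log₂(1/2)]
  = 0.5000 + 0.5000
  = 1.0000 bits
H(T) = -[(7/12)·log₂(7/12) + (1/4)·log₂(1/4) + (1/6)·log₂(1/6)]
  = 0.4536 + 0.5000 + 0.4308
  = 1.3844 bits
H(S,T) = -[(7/24)·log₂(7/24) + (1/8)·log₂(1/8) + (1/12)·log₂(1/12) + (7/24)·log₂(7/24) + (1/8)·log₂(1/8) + (1/12)·log₂(1/12)]
  = 0.5185 + 0.3750 + 0.2987 + 0.5185 + 0.3750 + 0.2987
  = 2.3844 bits

I(S;T) = H(S) + H(T) - H(S,T)
  = 1.0000 + 1.3844 - 2.3844
  = 0.0000 bits

I(A;B) = 0.2631 bits > I(S;T) = 0.0000 bits, so (A, B) has the higher mutual information (stronger dependence).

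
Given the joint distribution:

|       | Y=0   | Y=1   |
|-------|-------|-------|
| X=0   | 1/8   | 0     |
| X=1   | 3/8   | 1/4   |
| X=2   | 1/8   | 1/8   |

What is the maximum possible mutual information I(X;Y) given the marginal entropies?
The upper bound on mutual information is I(X;Y) ≤ min(H(X), H(Y)).

Marginal P(X) (row sums):
  P(X=0) = 1/8 + 0 = 1/8
  P(X=1) = 3/8 + 1/4 = 5/8
  P(X=2) = 1/8 + 1/8 = 1/4
Marginal P(Y) (column sums):
  P(Y=0) = 1/8 + 3/8 + 1/8 = 5/8
  P(Y=1) = 0 + 1/4 + 1/8 = 3/8

H(X) = -[(1/8)·log₂(1/8) + (5/8)·log₂(5/8) + (1/4)·log₂(1/4)]
  = 0.3750 + 0.4238 + 0.5000
  = 1.2988 bits
H(Y) = -[(5/8)·log₂(5/8) + (3/8)·log₂(3/8)]
  = 0.4238 + 0.5306
  = 0.9544 bits

Maximum possible I(X;Y) = min(1.2988, 0.9544) = 0.9544 bits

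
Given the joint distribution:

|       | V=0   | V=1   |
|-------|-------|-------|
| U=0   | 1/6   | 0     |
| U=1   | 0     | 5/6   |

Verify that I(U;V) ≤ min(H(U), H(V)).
Marginal P(U) (row sums):
  P(U=0) = 1/6 + 0 = 1/6
  P(U=1) = 0 + 5/6 = 5/6
Marginal P(V) (column sums):
  P(V=0) = 1/6 + 0 = 1/6
  P(V=1) = 0 + 5/6 = 5/6

H(U) = -[(1/6)·log₂(1/6) + (5/6)·log₂(5/6)]
  = 0.4308 + 0.2192
  = 0.6500 bits
H(V) = -[(1/6)·log₂(1/6) + (5/6)·log₂(5/6)]
  = 0.4308 + 0.2192
  = 0.6500 bits
H(U,V) = -[(1/6)·log₂(1/6) + (5/6)·log₂(5/6)]
  = 0.4308 + 0.2192
  = 0.6500 bits

I(U;V) = H(U) + H(V) - H(U,V)
  = 0.6500 + 0.6500 - 0.6500
  = 0.6500 bits

min(H(U), H(V)) = min(0.6500, 0.6500) = 0.6500 bits
Since 0.6500 ≤ 0.6500, the bound is satisfied ✓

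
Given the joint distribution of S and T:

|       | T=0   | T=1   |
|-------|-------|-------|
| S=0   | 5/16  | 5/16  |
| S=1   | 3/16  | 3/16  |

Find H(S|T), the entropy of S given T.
Marginal P(T) (column sums):
  P(T=0) = 5/16 + 3/16 = 1/2
  P(T=1) = 5/16 + 3/16 = 1/2

H(S|T) = -Σ P(S,T)·log₂ P(S|T), where P(S|T) = P(S,T) / P(T)
  (S=0,T=0): P(S|T) = (5/16)/(1/2) = 5/8;  -(5/16)·log₂(5/8) = 0.2119
  (S=0,T=1): P(S|T) = (5/16)/(1/2) = 5/8;  -(5/16)·log₂(5/8) = 0.2119
  (S=1,T=0): P(S|T) = (3/16)/(1/2) = 3/8;  -(3/16)·log₂(3/8) = 0.2653
  (S=1,T=1): P(S|T) = (3/16)/(1/2) = 3/8;  -(3/16)·log₂(3/8) = 0.2653
H(S|T) = 0.2119 + 0.2119 + 0.2653 + 0.2653
  = 0.9544 bits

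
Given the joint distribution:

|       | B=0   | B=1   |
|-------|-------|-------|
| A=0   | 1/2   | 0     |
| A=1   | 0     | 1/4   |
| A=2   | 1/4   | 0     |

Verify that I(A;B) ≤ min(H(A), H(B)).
Marginal P(A) (row sums):
  P(A=0) = 1/2 + 0 = 1/2
  P(A=1) = 0 + 1/4 = 1/4
  P(A=2) = 1/4 + 0 = 1/4
Marginal P(B) (column sums):
  P(B=0) = 1/2 + 0 + 1/4 = 3/4
  P(B=1) = 0 + 1/4 + 0 = 1/4

H(A) = -[(1/2)·log₂(1/2) + (1/4)·log₂(1/4) + (1/4)·log₂(1/4)]
  = 0.5000 + 0.5000 + 0.5000
  = 1.5000 bits
H(B) = -[(3/4)·log₂(3/4) + (1/4)·log₂(1/4)]
  = 0.3113 + 0.5000
  = 0.8113 bits
H(A,B) = -[(1/2)·log₂(1/2) + (1/4)·log₂(1/4) + (1/4)·log₂(1/4)]
  = 0.5000 + 0.5000 + 0.5000
  = 1.5000 bits

I(A;B) = H(A) + H(B) - H(A,B)
  = 1.5000 + 0.8113 - 1.5000
  = 0.8113 bits

min(H(A), H(B)) = min(1.5000, 0.8113) = 0.8113 bits
Since 0.8113 ≤ 0.8113, the bound is satisfied ✓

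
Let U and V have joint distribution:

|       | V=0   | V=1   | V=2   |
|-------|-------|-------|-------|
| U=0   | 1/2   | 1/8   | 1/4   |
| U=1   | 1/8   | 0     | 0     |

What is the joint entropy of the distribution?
H(U,V) = -Σ P(U,V) log₂ P(U,V), summed over the non-zero cells:
H(U,V) = -[(1/2)·log₂(1/2) + (1/8)·log₂(1/8) + (1/4)·log₂(1/4) + (1/8)·log₂(1/8)]
  = 0.5000 + 0.3750 + 0.5000 + 0.3750
  = 1.7500 bits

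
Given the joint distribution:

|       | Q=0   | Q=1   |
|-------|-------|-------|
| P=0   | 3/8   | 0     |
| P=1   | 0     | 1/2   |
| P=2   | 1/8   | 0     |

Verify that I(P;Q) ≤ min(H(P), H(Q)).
Marginal P(P) (row sums):
  P(P=0) = 3/8 + 0 = 3/8
  P(P=1) = 0 + 1/2 = 1/2
  P(P=2) = 1/8 + 0 = 1/8
Marginal P(Q) (column sums):
  P(Q=0) = 3/8 + 0 + 1/8 = 1/2
  P(Q=1) = 0 + 1/2 + 0 = 1/2

H(P) = -[(3/8)·log₂(3/8) + (1/2)·log₂(1/2) + (1/8)·log₂(1/8)]
  = 0.5306 + 0.5000 + 0.3750
  = 1.4056 bits
H(Q) = -[(1/2)·log₂(1/2) + (1/2)·log₂(1/2)]
  = 0.5000 + 0.5000
  = 1.0000 bits
H(P,Q) = -[(3/8)·log₂(3/8) + (1/2)·log₂(1/2) + (1/8)·log₂(1/8)]
  = 0.5306 + 0.5000 + 0.3750
  = 1.4056 bits

I(P;Q) = H(P) + H(Q) - H(P,Q)
  = 1.4056 + 1.0000 - 1.4056
  = 1.0000 bits

min(H(P), H(Q)) = min(1.4056, 1.0000) = 1.0000 bits
Since 1.0000 ≤ 1.0000, the bound is satisfied ✓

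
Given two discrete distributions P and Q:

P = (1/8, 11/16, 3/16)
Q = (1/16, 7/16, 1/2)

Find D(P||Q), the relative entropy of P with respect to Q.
D(P||Q) = Σ P(i) log₂(P(i)/Q(i))
  i=0: (1/8) × log₂((1/8)/(1/16)) = (1/8) × log₂(2) = 0.1250
  i=1: (11/16) × log₂((11/16)/(7/16)) = (11/16) × log₂(11/7) = 0.4483
  i=2: (3/16) × log₂((3/16)/(1/2)) = (3/16) × log₂(3/8) = -0.2653
D(P||Q) = 0.1250 + 0.4483 - 0.2653
  = 0.3080 bits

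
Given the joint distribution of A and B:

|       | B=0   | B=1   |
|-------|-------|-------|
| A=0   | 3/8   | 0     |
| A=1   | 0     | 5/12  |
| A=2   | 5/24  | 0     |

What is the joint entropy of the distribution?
H(A,B) = -Σ P(A,B) log₂ P(A,B), summed over the non-zero cells:
H(A,B) = -[(3/8)·log₂(3/8) + (5/12)·log₂(5/12) + (5/24)·log₂(5/24)]
  = 0.5306 + 0.5263 + 0.4715
  = 1.5284 bits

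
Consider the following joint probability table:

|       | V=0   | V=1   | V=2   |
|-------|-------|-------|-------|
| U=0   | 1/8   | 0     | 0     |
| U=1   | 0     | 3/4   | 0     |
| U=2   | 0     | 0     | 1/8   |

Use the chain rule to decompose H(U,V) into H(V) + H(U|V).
By the chain rule: H(U,V) = H(V) + H(U|V)

Marginal P(V) (column sums):
  P(V=0) = 1/8 + 0 + 0 = 1/8
  P(V=1) = 0 + 3/4 + 0 = 3/4
  P(V=2) = 0 + 0 + 1/8 = 1/8
H(V) = -[(1/8)·log₂(1/8) + (3/4)·log₂(3/4) + (1/8)·log₂(1/8)]
  = 0.3750 + 0.3113 + 0.3750
  = 1.0613 bits
H(U|V) = -Σ P(U,V)·log₂ P(U|V), where P(U|V) = P(U,V) / P(V)
  (cells with P(U,V) = 0 contribute 0)
  (U=0,V=0): P(U|V) = (1/8)/(1/8) = 1;  -(1/8)·log₂(1) = 0.0000
  (U=1,V=1): P(U|V) = (3/4)/(3/4) = 1;  -(3/4)·log₂(1) = 0.0000
  (U=2,V=2): P(U|V) = (1/8)/(1/8) = 1;  -(1/8)·log₂(1) = 0.0000
H(U|V) = 0.0000 + 0.0000 + 0.0000
  = 0.0000 bits

H(U,V) = H(V) + H(U|V) = 1.0613 + 0.0000 = 1.0613 bits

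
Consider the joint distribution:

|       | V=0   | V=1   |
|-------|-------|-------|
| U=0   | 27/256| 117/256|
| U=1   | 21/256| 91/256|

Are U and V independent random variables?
Marginal P(U) (row sums):
  P(U=0) = 27/256 + 117/256 = 9/16
  P(U=1) = 21/256 + 91/256 = 7/16
Marginal P(V) (column sums):
  P(V=0) = 27/256 + 21/256 = 3/16
  P(V=1) = 117/256 + 91/256 = 13/16

U and V are independent iff P(U=i,V=j) = P(U=i)·P(V=j) for every cell.
  P(U=0)·P(V=0) = 9/16 × 3/16 = 27/256 = P(U=0,V=0) ✓
  P(U=0)·P(V=1) = 9/16 × 13/16 = 117/256 = P(U=0,V=1) ✓
  P(U=1)·P(V=0) = 7/16 × 3/16 = 21/256 = P(U=1,V=0) ✓
  P(U=1)·P(V=1) = 7/16 × 13/16 = 91/256 = P(U=1,V=1) ✓

Yes, U and V are independent: every cell factors, so I(U;V) = 0 bits.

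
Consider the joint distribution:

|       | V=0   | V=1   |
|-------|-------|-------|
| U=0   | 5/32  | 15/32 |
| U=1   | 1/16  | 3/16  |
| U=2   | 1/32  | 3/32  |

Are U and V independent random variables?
Marginal P(U) (row sums):
  P(U=0) = 5/32 + 15/32 = 5/8
  P(U=1) = 1/16 + 3/16 = 1/4
  P(U=2) = 1/32 + 3/32 = 1/8
Marginal P(V) (column sums):
  P(V=0) = 5/32 + 1/16 + 1/32 = 1/4
  P(V=1) = 15/32 + 3/16 + 3/32 = 3/4

U and V are independent iff P(U=i,V=j) = P(U=i)·P(V=j) for every cell.
  P(U=0)·P(V=0) = 5/8 × 1/4 = 5/32 = P(U=0,V=0) ✓
  P(U=0)·P(V=1) = 5/8 × 3/4 = 15/32 = P(U=0,V=1) ✓
  P(U=1)·P(V=0) = 1/4 × 1/4 = 1/16 = P(U=1,V=0) ✓
  P(U=1)·P(V=1) = 1/4 × 3/4 = 3/16 = P(U=1,V=1) ✓
  P(U=2)·P(V=0) = 1/8 × 1/4 = 1/32 = P(U=2,V=0) ✓
  P(U=2)·P(V=1) = 1/8 × 3/4 = 3/32 = P(U=2,V=1) ✓

Yes, U and V are independent: every cell factors, so I(U;V) = 0 bits.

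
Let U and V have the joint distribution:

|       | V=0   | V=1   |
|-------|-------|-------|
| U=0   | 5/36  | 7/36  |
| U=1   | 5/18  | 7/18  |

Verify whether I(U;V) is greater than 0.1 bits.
Marginal P(U) (row sums):
  P(U=0) = 5/36 + 7/36 = 1/3
  P(U=1) = 5/18 + 7/18 = 2/3
Marginal P(V) (column sums):
  P(V=0) = 5/36 + 5/18 = 5/12
  P(V=1) = 7/36 + 7/18 = 7/12

H(U) = -[(1/3)·log₂(1/3) + (2/3)·log₂(2/3)]
  = 0.5283 + 0.3900
  = 0.9183 bits
H(V) = -[(5/12)·log₂(5/12) + (7/12)·log₂(7/12)]
  = 0.5263 + 0.4536
  = 0.9799 bits
H(U,V) = -[(5/36)·log₂(5/36) + (7/36)·log₂(7/36) + (5/18)·log₂(5/18) + (7/18)·log₂(7/18)]
  = 0.3956 + 0.4594 + 0.5133 + 0.5299
  = 1.8982 bits

I(U;V) = H(U) + H(V) - H(U,V)
  = 0.9183 + 0.9799 - 1.8982
  = 0.0000 bits

No. I(U;V) = 0.0000 bits, which is ≤ 0.1 bits.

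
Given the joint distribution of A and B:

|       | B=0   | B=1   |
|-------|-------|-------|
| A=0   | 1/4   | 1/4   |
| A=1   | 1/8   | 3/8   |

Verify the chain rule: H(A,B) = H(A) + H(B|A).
Left side:
H(A,B) = -[(1/4)·log₂(1/4) + (1/4)·log₂(1/4) + (1/8)·log₂(1/8) + (3/8)·log₂(3/8)]
  = 0.5000 + 0.5000 + 0.3750 + 0.5306
  = 1.9056 bits

Right side:
Marginal P(A) (row sums):
  P(A=0) = 1/4 + 1/4 = 1/2
  P(A=1) = 1/8 + 3/8 = 1/2
H(A) = -[(1/2)·log₂(1/2) + (1/2)·log₂(1/2)]
  = 0.5000 + 0.5000
  = 1.0000 bits
H(B|A) = -Σ P(A,B)·log₂ P(B|A), where P(B|A) = P(A,B) / P(A)
  (A=0,B=0): P(B|A) = (1/4)/(1/2) = 1/2;  -(1/4)·log₂(1/2) = 0.2500
  (A=0,B=1): P(B|A) = (1/4)/(1/2) = 1/2;  -(1/4)·log₂(1/2) = 0.2500
  (A=1,B=0): P(B|A) = (1/8)/(1/2) = 1/4;  -(1/8)·log₂(1/4) = 0.2500
  (A=1,B=1): P(B|A) = (3/8)/(1/2) = 3/4;  -(3/8)·log₂(3/4) = 0.1556
H(B|A) = 0.2500 + 0.2500 + 0.2500 + 0.1556
  = 0.9056 bits
H(A) + H(B|A) = 1.0000 + 0.9056 = 1.9056 bits

Both sides equal 1.9056 bits, so the chain rule holds ✓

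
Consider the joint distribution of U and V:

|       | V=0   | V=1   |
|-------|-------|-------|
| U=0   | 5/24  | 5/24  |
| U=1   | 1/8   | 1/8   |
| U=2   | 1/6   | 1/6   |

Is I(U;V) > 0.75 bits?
Marginal P(U) (row sums):
  P(U=0) = 5/24 + 5/24 = 5/12
  P(U=1) = 1/8 + 1/8 = 1/4
  P(U=2) = 1/6 + 1/6 = 1/3
Marginal P(V) (column sums):
  P(V=0) = 5/24 + 1/8 + 1/6 = 1/2
  P(V=1) = 5/24 + 1/8 + 1/6 = 1/2

H(U) = -[(5/12)·log₂(5/12) + (1/4)·log₂(1/4) + (1/3)·log₂(1/3)]
  = 0.5263 + 0.5000 + 0.5283
  = 1.5546 bits
H(V) = -[(1/2)·log₂(1/2) + (1/2)·log₂(1/2)]
  = 0.5000 + 0.5000
  = 1.0000 bits
H(U,V) = -[(5/24)·log₂(5/24) + (5/24)·log₂(5/24) + (1/8)·log₂(1/8) + (1/8)·log₂(1/8) + (1/6)·log₂(1/6) + (1/6)·log₂(1/6)]
  = 0.4715 + 0.4715 + 0.3750 + 0.3750 + 0.4308 + 0.4308
  = 2.5546 bits

I(U;V) = H(U) + H(V) - H(U,V)
  = 1.5546 + 1.0000 - 2.5546
  = 0.0000 bits

No. I(U;V) = 0.0000 bits, which is ≤ 0.75 bits.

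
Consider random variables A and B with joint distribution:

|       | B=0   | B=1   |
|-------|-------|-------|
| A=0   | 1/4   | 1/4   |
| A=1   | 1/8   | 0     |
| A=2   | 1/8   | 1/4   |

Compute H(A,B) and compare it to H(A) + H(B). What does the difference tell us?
Marginal P(A) (row sums):
  P(A=0) = 1/4 + 1/4 = 1/2
  P(A=1) = 1/8 + 0 = 1/8
  P(A=2) = 1/8 + 1/4 = 3/8
Marginal P(B) (column sums):
  P(B=0) = 1/4 + 1/8 + 1/8 = 1/2
  P(B=1) = 1/4 + 0 + 1/4 = 1/2

H(A,B) = -[(1/4)·log₂(1/4) + (1/4)·log₂(1/4) + (1/8)·log₂(1/8) + (1/8)·log₂(1/8) + (1/4)·log₂(1/4)]
  = 0.5000 + 0.5000 + 0.3750 + 0.3750 + 0.5000
  = 2.2500 bits
H(A) = -[(1/2)·log₂(1/2) + (1/8)·log₂(1/8) + (3/8)·log₂(3/8)]
  = 0.5000 + 0.3750 + 0.5306
  = 1.4056 bits
H(B) = -[(1/2)·log₂(1/2) + (1/2)·log₂(1/2)]
  = 0.5000 + 0.5000
  = 1.0000 bits

H(A) + H(B) = 1.4056 + 1.0000 = 2.4056 bits
Difference: H(A) + H(B) - H(A,B) = 2.4056 - 2.2500 = 0.1556 bits = I(A;B)

The difference is the mutual information; it is positive here, so A and B are dependent (knowing one reduces uncertainty about the other by 0.1556 bits).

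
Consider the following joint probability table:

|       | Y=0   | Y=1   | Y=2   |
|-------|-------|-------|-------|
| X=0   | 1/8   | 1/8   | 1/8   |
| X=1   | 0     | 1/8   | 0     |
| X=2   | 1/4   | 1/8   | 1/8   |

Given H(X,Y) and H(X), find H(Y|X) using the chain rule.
From the chain rule: H(X,Y) = H(X) + H(Y|X)
Therefore: H(Y|X) = H(X,Y) - H(X)

H(X,Y) = -[(1/8)·log₂(1/8) + (1/8)·log₂(1/8) + (1/8)·log₂(1/8) + (1/8)·log₂(1/8) + (1/4)·log₂(1/4) + (1/8)·log₂(1/8) + (1/8)·log₂(1/8)]
  = 0.3750 + 0.3750 + 0.3750 + 0.3750 + 0.5000 + 0.3750 + 0.3750
  = 2.7500 bits
Marginal P(X) (row sums):
  P(X=0) = 1/8 + 1/8 + 1/8 = 3/8
  P(X=1) = 0 + 1/8 + 0 = 1/8
  P(X=2) = 1/4 + 1/8 + 1/8 = 1/2
H(X) = -[(3/8)·log₂(3/8) + (1/8)·log₂(1/8) + (1/2)·log₂(1/2)]
  = 0.5306 + 0.3750 + 0.5000
  = 1.4056 bits

H(Y|X) = 2.7500 - 1.4056 = 1.3444 bits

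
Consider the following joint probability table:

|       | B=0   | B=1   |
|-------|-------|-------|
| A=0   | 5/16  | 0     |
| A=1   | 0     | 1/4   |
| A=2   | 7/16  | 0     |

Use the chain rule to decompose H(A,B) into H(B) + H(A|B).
By the chain rule: H(A,B) = H(B) + H(A|B)

Marginal P(B) (column sums):
  P(B=0) = 5/16 + 0 + 7/16 = 3/4
  P(B=1) = 0 + 1/4 + 0 = 1/4
H(B) = -[(3/4)·log₂(3/4) + (1/4)·log₂(1/4)]
  = 0.3113 + 0.5000
  = 0.8113 bits
H(A|B) = -Σ P(A,B)·log₂ P(A|B), where P(A|B) = P(A,B) / P(B)
  (cells with P(A,B) = 0 contribute 0)
  (A=0,B=0): P(A|B) = (5/16)/(3/4) = 5/12;  -(5/16)·log₂(5/12) = 0.3947
  (A=1,B=1): P(A|B) = (1/4)/(1/4) = 1;  -(1/4)·log₂(1) = 0.0000
  (A=2,B=0): P(A|B) = (7/16)/(3/4) = 7/12;  -(7/16)·log₂(7/12) = 0.3402
H(A|B) = 0.3947 + 0.0000 + 0.3402
  = 0.7349 bits

H(A,B) = H(B) + H(A|B) = 0.8113 + 0.7349 = 1.5462 bits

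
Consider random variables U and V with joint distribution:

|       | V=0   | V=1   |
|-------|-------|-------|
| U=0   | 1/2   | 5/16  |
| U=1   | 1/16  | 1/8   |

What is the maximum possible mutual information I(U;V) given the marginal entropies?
The upper bound on mutual information is I(U;V) ≤ min(H(U), H(V)).

Marginal P(U) (row sums):
  P(U=0) = 1/2 + 5/16 = 13/16
  P(U=1) = 1/16 + 1/8 = 3/16
Marginal P(V) (column sums):
  P(V=0) = 1/2 + 1/16 = 9/16
  P(V=1) = 5/16 + 1/8 = 7/16

H(U) = -[(13/16)·log₂(13/16) + (3/16)·log₂(3/16)]
  = 0.2434 + 0.4528
  = 0.6962 bits
H(V) = -[(9/16)·log₂(9/16) + (7/16)·log₂(7/16)]
  = 0.4669 + 0.5218
  = 0.9887 bits

Maximum possible I(U;V) = min(0.6962, 0.9887) = 0.6962 bits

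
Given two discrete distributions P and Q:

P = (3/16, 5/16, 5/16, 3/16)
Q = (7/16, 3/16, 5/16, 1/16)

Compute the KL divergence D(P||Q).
D(P||Q) = Σ P(i) log₂(P(i)/Q(i))
  i=0: (3/16) × log₂((3/16)/(7/16)) = (3/16) × log₂(3/7) = -0.2292
  i=1: (5/16) × log₂((5/16)/(3/16)) = (5/16) × log₂(5/3) = 0.2303
  i=2: (5/16) × log₂((5/16)/(5/16)) = (5/16) × log₂(1) = 0.0000
  i=3: (3/16) × log₂((3/16)/(1/16)) = (3/16) × log₂(3) = 0.2972
D(P||Q) = -0.2292 + 0.2303 + 0.0000 + 0.2972
  = 0.2983 bits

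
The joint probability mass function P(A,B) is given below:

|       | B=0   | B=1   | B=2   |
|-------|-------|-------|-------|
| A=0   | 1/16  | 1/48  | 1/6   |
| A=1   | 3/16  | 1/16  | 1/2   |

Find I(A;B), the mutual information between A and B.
Marginal P(A) (row sums):
  P(A=0) = 1/16 + 1/48 + 1/6 = 1/4
  P(A=1) = 3/16 + 1/16 + 1/2 = 3/4
Marginal P(B) (column sums):
  P(B=0) = 1/16 + 3/16 = 1/4
  P(B=1) = 1/48 + 1/16 = 1/12
  P(B=2) = 1/6 + 1/2 = 2/3

H(A) = -[(1/4)·log₂(1/4) + (3/4)·log₂(3/4)]
  = 0.5000 + 0.3113
  = 0.8113 bits
H(B) = -[(1/4)·log₂(1/4) + (1/12)·log₂(1/12) + (2/3)·log₂(2/3)]
  = 0.5000 + 0.2987 + 0.3900
  = 1.1887 bits
H(A,B) = -[(1/16)·log₂(1/16) + (1/48)·log₂(1/48) + (1/6)·log₂(1/6) + (3/16)·log₂(3/16) + (1/16)·log₂(1/16) + (1/2)·log₂(1/2)]
  = 0.2500 + 0.1164 + 0.4308 + 0.4528 + 0.2500 + 0.5000
  = 2.0000 bits

I(A;B) = H(A) + H(B) - H(A,B)
  = 0.8113 + 1.1887 - 2.0000
  = 0.0000 bits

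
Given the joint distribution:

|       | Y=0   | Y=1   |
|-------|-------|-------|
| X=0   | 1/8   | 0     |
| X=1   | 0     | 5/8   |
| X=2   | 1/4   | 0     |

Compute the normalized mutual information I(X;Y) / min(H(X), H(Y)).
Marginal P(X) (row sums):
  P(X=0) = 1/8 + 0 = 1/8
  P(X=1) = 0 + 5/8 = 5/8
  P(X=2) = 1/4 + 0 = 1/4
Marginal P(Y) (column sums):
  P(Y=0) = 1/8 + 0 + 1/4 = 3/8
  P(Y=1) = 0 + 5/8 + 0 = 5/8

H(X) = -[(1/8)·log₂(1/8) + (5/8)·log₂(5/8) + (1/4)·log₂(1/4)]
  = 0.3750 + 0.4238 + 0.5000
  = 1.2988 bits
H(Y) = -[(3/8)·log₂(3/8) + (5/8)·log₂(5/8)]
  = 0.5306 + 0.4238
  = 0.9544 bits
H(X,Y) = -[(1/8)·log₂(1/8) + (5/8)·log₂(5/8) + (1/4)·log₂(1/4)]
  = 0.3750 + 0.4238 + 0.5000
  = 1.2988 bits

I(X;Y) = H(X) + H(Y) - H(X,Y)
  = 1.2988 + 0.9544 - 1.2988
  = 0.9544 bits

min(H(X), H(Y)) = min(1.2988, 0.9544) = 0.9544 bits
Normalized MI = 0.9544 / 0.9544 = 1.0000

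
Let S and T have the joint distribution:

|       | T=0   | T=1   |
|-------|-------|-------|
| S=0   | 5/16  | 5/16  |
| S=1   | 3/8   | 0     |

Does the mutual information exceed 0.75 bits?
Marginal P(S) (row sums):
  P(S=0) = 5/16 + 5/16 = 5/8
  P(S=1) = 3/8 + 0 = 3/8
Marginal P(T) (column sums):
  P(T=0) = 5/16 + 3/8 = 11/16
  P(T=1) = 5/16 + 0 = 5/16

H(S) = -[(5/8)·log₂(5/8) + (3/8)·log₂(3/8)]
  = 0.4238 + 0.5306
  = 0.9544 bits
H(T) = -[(11/16)·log₂(11/16) + (5/16)·log₂(5/16)]
  = 0.3716 + 0.5244
  = 0.8960 bits
H(S,T) = -[(5/16)·log₂(5/16) + (5/16)·log₂(5/16) + (3/8)·log₂(3/8)]
  = 0.5244 + 0.5244 + 0.5306
  = 1.5794 bits

I(S;T) = H(S) + H(T) - H(S,T)
  = 0.9544 + 0.8960 - 1.5794
  = 0.2710 bits

No. I(S;T) = 0.2710 bits, which is ≤ 0.75 bits.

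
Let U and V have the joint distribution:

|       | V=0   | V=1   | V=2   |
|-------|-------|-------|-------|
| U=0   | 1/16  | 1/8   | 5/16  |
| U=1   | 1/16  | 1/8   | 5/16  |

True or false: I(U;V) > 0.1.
Marginal P(U) (row sums):
  P(U=0) = 1/16 + 1/8 + 5/16 = 1/2
  P(U=1) = 1/16 + 1/8 + 5/16 = 1/2
Marginal P(V) (column sums):
  P(V=0) = 1/16 + 1/16 = 1/8
  P(V=1) = 1/8 + 1/8 = 1/4
  P(V=2) = 5/16 + 5/16 = 5/8

H(U) = -[(1/2)·log₂(1/2) + (1/2)·log₂(1/2)]
  = 0.5000 + 0.5000
  = 1.0000 bits
H(V) = -[(1/8)·log₂(1/8) + (1/4)·log₂(1/4) + (5/8)·log₂(5/8)]
  = 0.3750 + 0.5000 + 0.4238
  = 1.2988 bits
H(U,V) = -[(1/16)·log₂(1/16) + (1/8)·log₂(1/8) + (5/16)·log₂(5/16) + (1/16)·log₂(1/16) + (1/8)·log₂(1/8) + (5/16)·log₂(5/16)]
  = 0.2500 + 0.3750 + 0.5244 + 0.2500 + 0.3750 + 0.5244
  = 2.2988 bits

I(U;V) = H(U) + H(V) - H(U,V)
  = 1.0000 + 1.2988 - 2.2988
  = 0.0000 bits

False. I(U;V) = 0.0000 bits, which is ≤ 0.1 bits.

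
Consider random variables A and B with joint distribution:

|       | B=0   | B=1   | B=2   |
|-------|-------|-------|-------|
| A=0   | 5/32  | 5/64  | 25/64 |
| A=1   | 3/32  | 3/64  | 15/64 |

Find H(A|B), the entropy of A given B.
Marginal P(B) (column sums):
  P(B=0) = 5/32 + 3/32 = 1/4
  P(B=1) = 5/64 + 3/64 = 1/8
  P(B=2) = 25/64 + 15/64 = 5/8

H(A|B) = -Σ P(A,B)·log₂ P(A|B), where P(A|B) = P(A,B) / P(B)
  (A=0,B=0): P(A|B) = (5/32)/(1/4) = 5/8;  -(5/32)·log₂(5/8) = 0.1059
  (A=0,B=1): P(A|B) = (5/64)/(1/8) = 5/8;  -(5/64)·log₂(5/8) = 0.0530
  (A=0,B=2): P(A|B) = (25/64)/(5/8) = 5/8;  -(25/64)·log₂(5/8) = 0.2649
  (A=1,B=0): P(A|B) = (3/32)/(1/4) = 3/8;  -(3/32)·log₂(3/8) = 0.1327
  (A=1,B=1): P(A|B) = (3/64)/(1/8) = 3/8;  -(3/64)·log₂(3/8) = 0.0663
  (A=1,B=2): P(A|B) = (15/64)/(5/8) = 3/8;  -(15/64)·log₂(3/8) = 0.3316
H(A|B) = 0.1059 + 0.0530 + 0.2649 + 0.1327 + 0.0663 + 0.3316
  = 0.9544 bits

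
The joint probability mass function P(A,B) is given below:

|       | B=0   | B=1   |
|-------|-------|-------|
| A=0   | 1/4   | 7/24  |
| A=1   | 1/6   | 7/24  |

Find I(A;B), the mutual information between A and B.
Marginal P(A) (row sums):
  P(A=0) = 1/4 + 7/24 = 13/24
  P(A=1) = 1/6 + 7/24 = 11/24
Marginal P(B) (column sums):
  P(B=0) = 1/4 + 1/6 = 5/12
  P(B=1) = 7/24 + 7/24 = 7/12

H(A) = -[(13/24)·log₂(13/24) + (11/24)·log₂(11/24)]
  = 0.4791 + 0.5159
  = 0.9950 bits
H(B) = -[(5/12)·log₂(5/12) + (7/12)·log₂(7/12)]
  = 0.5263 + 0.4536
  = 0.9799 bits
H(A,B) = -[(1/4)·log₂(1/4) + (7/24)·log₂(7/24) + (1/6)·log₂(1/6) + (7/24)·log₂(7/24)]
  = 0.5000 + 0.5185 + 0.4308 + 0.5185
  = 1.9678 bits

I(A;B) = H(A) + H(B) - H(A,B)
  = 0.9950 + 0.9799 - 1.9678
  = 0.0071 bits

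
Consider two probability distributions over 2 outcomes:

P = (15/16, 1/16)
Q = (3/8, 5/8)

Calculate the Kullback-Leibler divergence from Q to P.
D(P||Q) = Σ P(i) log₂(P(i)/Q(i))
  i=0: (15/16) × log₂((15/16)/(3/8)) = (15/16) × log₂(5/2) = 1.2393
  i=1: (1/16) × log₂((1/16)/(5/8)) = (1/16) × log₂(1/10) = -0.2076
D(P||Q) = 1.2393 - 0.2076
  = 1.0317 bits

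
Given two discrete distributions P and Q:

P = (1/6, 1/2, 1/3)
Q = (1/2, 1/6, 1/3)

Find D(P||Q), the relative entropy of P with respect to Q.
D(P||Q) = Σ P(i) log₂(P(i)/Q(i))
  i=0: (1/6) × log₂((1/6)/(1/2)) = (1/6) × log₂(1/3) = -0.2642
  i=1: (1/2) × log₂((1/2)/(1/6)) = (1/2) × log₂(3) = 0.7925
  i=2: (1/3) × log₂((1/3)/(1/3)) = (1/3) × log₂(1) = 0.0000
D(P||Q) = -0.2642 + 0.7925 + 0.0000
  = 0.5283 bits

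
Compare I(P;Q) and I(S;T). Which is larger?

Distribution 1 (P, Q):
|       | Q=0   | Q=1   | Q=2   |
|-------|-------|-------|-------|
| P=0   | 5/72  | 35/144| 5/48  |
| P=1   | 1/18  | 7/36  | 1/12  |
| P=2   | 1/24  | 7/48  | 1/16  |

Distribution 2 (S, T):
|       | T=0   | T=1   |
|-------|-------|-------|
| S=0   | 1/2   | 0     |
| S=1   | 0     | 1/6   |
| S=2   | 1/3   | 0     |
Distribution 1 (P, Q):
Marginal P(P) (row sums):
  P(P=0) = 5/72 + 35/144 + 5/48 = 5/12
  P(P=1) = 1/18 + 7/36 + 1/12 = 1/3
  P(P=2) = 1/24 + 7/48 + 1/16 = 1/4
Marginal P(Q) (column sums):
  P(Q=0) = 5/72 + 1/18 + 1/24 = 1/6
  P(Q=1) = 35/144 + 7/36 + 7/48 = 7/12
  P(Q=2) = 5/48 + 1/12 + 1/16 = 1/4

H(P) = -[(5/12)·log₂(5/12) + (1/3)·log₂(1/3) + (1/4)·log₂(1/4)]
  = 0.5263 + 0.5283 + 0.5000
  = 1.5546 bits
H(Q) = -[(1/6)·log₂(1/6) + (7/12)·log₂(7/12) + (1/4)·log₂(1/4)]
  = 0.4308 + 0.4536 + 0.5000
  = 1.3844 bits
H(P,Q) = -[(5/72)·log₂(5/72) + (35/144)·log₂(35/144) + (5/48)·log₂(5/48) + (1/18)·log₂(1/18) + (7/36)·log₂(7/36) + (1/12)·log₂(1/12) + (1/24)·log₂(1/24) + (7/48)·log₂(7/48) + (1/16)·log₂(1/16)]
  = 0.2672 + 0.4960 + 0.3399 + 0.2317 + 0.4594 + 0.2987 + 0.1910 + 0.4051 + 0.2500
  = 2.9390 bits

I(P;Q) = H(P) + H(Q) - H(P,Q)
  = 1.5546 + 1.3844 - 2.9390
  = 0.0000 bits

Distribution 2 (S, T):
Marginal P(S) (row sums):
  P(S=0) = 1/2 + 0 = 1/2
  P(S=1) = 0 + 1/6 = 1/6
  P(S=2) = 1/3 + 0 = 1/3
Marginal P(T) (column sums):
  P(T=0) = 1/2 + 0 + 1/3 = 5/6
  P(T=1) = 0 + 1/6 + 0 = 1/6

H(S) = -[(1/2)·log₂(1/2) + (1/6)·log₂(1/6) + (1/3)·log₂(1/3)]
  = 0.5000 + 0.4308 + 0.5283
  = 1.4591 bits
H(T) = -[(5/6)·log₂(5/6) + (1/6)·log₂(1/6)]
  = 0.2192 + 0.4308
  = 0.6500 bits
H(S,T) = -[(1/2)·log₂(1/2) + (1/6)·log₂(1/6) + (1/3)·log₂(1/3)]
  = 0.5000 + 0.4308 + 0.5283
  = 1.4591 bits

I(S;T) = H(S) + H(T) - H(S,T)
  = 1.4591 + 0.6500 - 1.4591
  = 0.6500 bits

I(S;T) = 0.6500 bits > I(P;Q) = 0.0000 bits, so (S, T) has the higher mutual information (stronger dependence).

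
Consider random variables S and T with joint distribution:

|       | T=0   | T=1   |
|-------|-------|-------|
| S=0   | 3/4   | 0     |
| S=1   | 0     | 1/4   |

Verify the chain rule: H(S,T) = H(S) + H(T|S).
Left side:
H(S,T) = -[(3/4)·log₂(3/4) + (1/4)·log₂(1/4)]
  = 0.3113 + 0.5000
  = 0.8113 bits

Right side:
Marginal P(S) (row sums):
  P(S=0) = 3/4 + 0 = 3/4
  P(S=1) = 0 + 1/4 = 1/4
H(S) = -[(3/4)·log₂(3/4) + (1/4)·log₂(1/4)]
  = 0.3113 + 0.5000
  = 0.8113 bits
H(T|S) = -Σ P(S,T)·log₂ P(T|S), where P(T|S) = P(S,T) / P(S)
  (cells with P(S,T) = 0 contribute 0)
  (S=0,T=0): P(T|S) = (3/4)/(3/4) = 1;  -(3/4)·log₂(1) = 0.0000
  (S=1,T=1): P(T|S) = (1/4)/(1/4) = 1;  -(1/4)·log₂(1) = 0.0000
H(T|S) = 0.0000 + 0.0000
  = 0.0000 bits
H(S) + H(T|S) = 0.8113 + 0.0000 = 0.8113 bits

Both sides equal 0.8113 bits, so the chain rule holds ✓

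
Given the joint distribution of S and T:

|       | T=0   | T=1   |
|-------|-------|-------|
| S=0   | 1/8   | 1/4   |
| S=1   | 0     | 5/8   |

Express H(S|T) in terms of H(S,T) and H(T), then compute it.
H(S|T) = H(S,T) - H(T)

Marginal P(T) (column sums):
  P(T=0) = 1/8 + 0 = 1/8
  P(T=1) = 1/4 + 5/8 = 7/8

H(S,T) = -[(1/8)·log₂(1/8) + (1/4)·log₂(1/4) + (5/8)·log₂(5/8)]
  = 0.3750 + 0.5000 + 0.4238
  = 1.2988 bits
H(T) = -[(1/8)·log₂(1/8) + (7/8)·log₂(7/8)]
  = 0.3750 + 0.1686
  = 0.5436 bits

H(S|T) = 1.2988 - 0.5436 = 0.7552 bits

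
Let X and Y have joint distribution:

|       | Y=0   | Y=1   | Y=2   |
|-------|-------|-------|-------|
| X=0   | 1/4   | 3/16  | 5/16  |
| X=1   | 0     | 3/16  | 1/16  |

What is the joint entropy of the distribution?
H(X,Y) = -Σ P(X,Y) log₂ P(X,Y), summed over the non-zero cells:
H(X,Y) = -[(1/4)·log₂(1/4) + (3/16)·log₂(3/16) + (5/16)·log₂(5/16) + (3/16)·log₂(3/16) + (1/16)·log₂(1/16)]
  = 0.5000 + 0.4528 + 0.5244 + 0.4528 + 0.2500
  = 2.1800 bits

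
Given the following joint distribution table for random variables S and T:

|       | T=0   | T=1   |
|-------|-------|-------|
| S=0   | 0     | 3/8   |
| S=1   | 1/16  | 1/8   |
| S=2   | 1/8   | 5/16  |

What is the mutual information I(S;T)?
Marginal P(S) (row sums):
  P(S=0) = 0 + 3/8 = 3/8
  P(S=1) = 1/16 + 1/8 = 3/16
  P(S=2) = 1/8 + 5/16 = 7/16
Marginal P(T) (column sums):
  P(T=0) = 0 + 1/16 + 1/8 = 3/16
  P(T=1) = 3/8 + 1/8 + 5/16 = 13/16

H(S) = -[(3/8)·log₂(3/8) + (3/16)·log₂(3/16) + (7/16)·log₂(7/16)]
  = 0.5306 + 0.4528 + 0.5218
  = 1.5052 bits
H(T) = -[(3/16)·log₂(3/16) + (13/16)·log₂(13/16)]
  = 0.4528 + 0.2434
  = 0.6962 bits
H(S,T) = -[(3/8)·log₂(3/8) + (1/16)·log₂(1/16) + (1/8)·log₂(1/8) + (1/8)·log₂(1/8) + (5/16)·log₂(5/16)]
  = 0.5306 + 0.2500 + 0.3750 + 0.3750 + 0.5244
  = 2.0550 bits

I(S;T) = H(S) + H(T) - H(S,T)
  = 1.5052 + 0.6962 - 2.0550
  = 0.1464 bits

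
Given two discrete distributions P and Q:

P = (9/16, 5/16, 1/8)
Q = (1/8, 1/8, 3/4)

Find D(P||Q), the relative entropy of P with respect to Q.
D(P||Q) = Σ P(i) log₂(P(i)/Q(i))
  i=0: (9/16) × log₂((9/16)/(1/8)) = (9/16) × log₂(9/2) = 1.2206
  i=1: (5/16) × log₂((5/16)/(1/8)) = (5/16) × log₂(5/2) = 0.4131
  i=2: (1/8) × log₂((1/8)/(3/4)) = (1/8) × log₂(1/6) = -0.3231
D(P||Q) = 1.2206 + 0.4131 - 0.3231
  = 1.3106 bits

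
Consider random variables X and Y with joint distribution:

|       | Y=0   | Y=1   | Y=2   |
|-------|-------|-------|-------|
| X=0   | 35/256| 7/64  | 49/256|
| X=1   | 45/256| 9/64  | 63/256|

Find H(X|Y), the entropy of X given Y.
Marginal P(Y) (column sums):
  P(Y=0) = 35/256 + 45/256 = 5/16
  P(Y=1) = 7/64 + 9/64 = 1/4
  P(Y=2) = 49/256 + 63/256 = 7/16

H(X|Y) = -Σ P(X,Y)·log₂ P(X|Y), where P(X|Y) = P(X,Y) / P(Y)
  (X=0,Y=0): P(X|Y) = (35/256)/(5/16) = 7/16;  -(35/256)·log₂(7/16) = 0.1631
  (X=0,Y=1): P(X|Y) = (7/64)/(1/4) = 7/16;  -(7/64)·log₂(7/16) = 0.1304
  (X=0,Y=2): P(X|Y) = (49/256)/(7/16) = 7/16;  -(49/256)·log₂(7/16) = 0.2283
  (X=1,Y=0): P(X|Y) = (45/256)/(5/16) = 9/16;  -(45/256)·log₂(9/16) = 0.1459
  (X=1,Y=1): P(X|Y) = (9/64)/(1/4) = 9/16;  -(9/64)·log₂(9/16) = 0.1167
  (X=1,Y=2): P(X|Y) = (63/256)/(7/16) = 9/16;  -(63/256)·log₂(9/16) = 0.2043
H(X|Y) = 0.1631 + 0.1304 + 0.2283 + 0.1459 + 0.1167 + 0.2043
  = 0.9887 bits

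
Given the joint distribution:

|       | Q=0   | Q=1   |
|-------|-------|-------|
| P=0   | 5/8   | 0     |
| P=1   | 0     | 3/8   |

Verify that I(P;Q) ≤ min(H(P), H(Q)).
Marginal P(P) (row sums):
  P(P=0) = 5/8 + 0 = 5/8
  P(P=1) = 0 + 3/8 = 3/8
Marginal P(Q) (column sums):
  P(Q=0) = 5/8 + 0 = 5/8
  P(Q=1) = 0 + 3/8 = 3/8

H(P) = -[(5/8)·log₂(5/8) + (3/8)·log₂(3/8)]
  = 0.4238 + 0.5306
  = 0.9544 bits
H(Q) = -[(5/8)·log₂(5/8) + (3/8)·log₂(3/8)]
  = 0.4238 + 0.5306
  = 0.9544 bits
H(P,Q) = -[(5/8)·log₂(5/8) + (3/8)·log₂(3/8)]
  = 0.4238 + 0.5306
  = 0.9544 bits

I(P;Q) = H(P) + H(Q) - H(P,Q)
  = 0.9544 + 0.9544 - 0.9544
  = 0.9544 bits

min(H(P), H(Q)) = min(0.9544, 0.9544) = 0.9544 bits
Since 0.9544 ≤ 0.9544, the bound is satisfied ✓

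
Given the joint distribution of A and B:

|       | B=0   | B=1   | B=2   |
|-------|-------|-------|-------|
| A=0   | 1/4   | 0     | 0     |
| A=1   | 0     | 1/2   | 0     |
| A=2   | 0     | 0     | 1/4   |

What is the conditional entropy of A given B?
Marginal P(B) (column sums):
  P(B=0) = 1/4 + 0 + 0 = 1/4
  P(B=1) = 0 + 1/2 + 0 = 1/2
  P(B=2) = 0 + 0 + 1/4 = 1/4

H(A|B) = -Σ P(A,B)·log₂ P(A|B), where P(A|B) = P(A,B) / P(B)
  (cells with P(A,B) = 0 contribute 0)
  (A=0,B=0): P(A|B) = (1/4)/(1/4) = 1;  -(1/4)·log₂(1) = 0.0000
  (A=1,B=1): P(A|B) = (1/2)/(1/2) = 1;  -(1/2)·log₂(1) = 0.0000
  (A=2,B=2): P(A|B) = (1/4)/(1/4) = 1;  -(1/4)·log₂(1) = 0.0000
H(A|B) = 0.0000 + 0.0000 + 0.0000
  = 0.0000 bits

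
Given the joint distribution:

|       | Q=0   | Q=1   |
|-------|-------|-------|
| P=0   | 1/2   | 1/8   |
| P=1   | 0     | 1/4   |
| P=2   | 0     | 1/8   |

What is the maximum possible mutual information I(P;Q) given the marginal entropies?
The upper bound on mutual information is I(P;Q) ≤ min(H(P), H(Q)).

Marginal P(P) (row sums):
  P(P=0) = 1/2 + 1/8 = 5/8
  P(P=1) = 0 + 1/4 = 1/4
  P(P=2) = 0 + 1/8 = 1/8
Marginal P(Q) (column sums):
  P(Q=0) = 1/2 + 0 + 0 = 1/2
  P(Q=1) = 1/8 + 1/4 + 1/8 = 1/2

H(P) = -[(5/8)·log₂(5/8) + (1/4)·log₂(1/4) + (1/8)·log₂(1/8)]
  = 0.4238 + 0.5000 + 0.3750
  = 1.2988 bits
H(Q) = -[(1/2)·log₂(1/2) + (1/2)·log₂(1/2)]
  = 0.5000 + 0.5000
  = 1.0000 bits

Maximum possible I(P;Q) = min(1.2988, 1.0000) = 1.0000 bits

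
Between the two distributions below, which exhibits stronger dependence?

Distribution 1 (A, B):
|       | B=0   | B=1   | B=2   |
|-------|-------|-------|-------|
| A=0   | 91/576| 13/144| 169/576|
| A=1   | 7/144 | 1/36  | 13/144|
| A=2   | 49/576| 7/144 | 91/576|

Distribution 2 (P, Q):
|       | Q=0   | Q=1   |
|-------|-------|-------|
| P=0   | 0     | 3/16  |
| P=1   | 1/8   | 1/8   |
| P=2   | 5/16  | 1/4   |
Distribution 1 (A, B):
Marginal P(A) (row sums):
  P(A=0) = 91/576 + 13/144 + 169/576 = 13/24
  P(A=1) = 7/144 + 1/36 + 13/144 = 1/6
  P(A=2) = 49/576 + 7/144 + 91/576 = 7/24
Marginal P(B) (column sums):
  P(B=0) = 91/576 + 7/144 + 49/576 = 7/24
  P(B=1) = 13/144 + 1/36 + 7/144 = 1/6
  P(B=2) = 169/576 + 13/144 + 91/576 = 13/24

H(A) = -[(13/24)·log₂(13/24) + (1/6)·log₂(1/6) + (7/24)·log₂(7/24)]
  = 0.4791 + 0.4308 + 0.5185
  = 1.4284 bits
H(B) = -[(7/24)·log₂(7/24) + (1/6)·log₂(1/6) + (13/24)·log₂(13/24)]
  = 0.5185 + 0.4308 + 0.4791
  = 1.4284 bits
H(A,B) = -[(91/576)·log₂(91/576) + (13/144)·log₂(13/144) + (169/576)·log₂(169/576) + (7/144)·log₂(7/144) + (1/36)·log₂(1/36) + (13/144)·log₂(13/144) + (49/576)·log₂(49/576) + (7/144)·log₂(7/144) + (91/576)·log₂(91/576)]
  = 0.4206 + 0.3132 + 0.5190 + 0.2121 + 0.1436 + 0.3132 + 0.3024 + 0.2121 + 0.4206
  = 2.8568 bits

I(A;B) = H(A) + H(B) - H(A,B)
  = 1.4284 + 1.4284 - 2.8568
  = 0.0000 bits

Distribution 2 (P, Q):
Marginal P(P) (row sums):
  P(P=0) = 0 + 3/16 = 3/16
  P(P=1) = 1/8 + 1/8 = 1/4
  P(P=2) = 5/16 + 1/4 = 9/16
Marginal P(Q) (column sums):
  P(Q=0) = 0 + 1/8 + 5/16 = 7/16
  P(Q=1) = 3/16 + 1/8 + 1/4 = 9/16

H(P) = -[(3/16)·log₂(3/16) + (1/4)·log₂(1/4) + (9/16)·log₂(9/16)]
  = 0.4528 + 0.5000 + 0.4669
  = 1.4197 bits
H(Q) = -[(7/16)·log₂(7/16) + (9/16)·log₂(9/16)]
  = 0.5218 + 0.4669
  = 0.9887 bits
H(P,Q) = -[(3/16)·log₂(3/16) + (1/8)·log₂(1/8) + (1/8)·log₂(1/8) + (5/16)·log₂(5/16) + (1/4)·log₂(1/4)]
  = 0.4528 + 0.3750 + 0.3750 + 0.5244 + 0.5000
  = 2.2272 bits

I(P;Q) = H(P) + H(Q) - H(P,Q)
  = 1.4197 + 0.9887 - 2.2272
  = 0.1812 bits

I(P;Q) = 0.1812 bits > I(A;B) = 0.0000 bits, so (P, Q) has the higher mutual information (stronger dependence).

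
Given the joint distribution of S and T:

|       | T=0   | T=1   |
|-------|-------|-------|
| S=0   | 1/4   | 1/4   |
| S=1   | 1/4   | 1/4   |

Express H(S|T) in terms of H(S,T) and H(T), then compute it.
H(S|T) = H(S,T) - H(T)

Marginal P(T) (column sums):
  P(T=0) = 1/4 + 1/4 = 1/2
  P(T=1) = 1/4 + 1/4 = 1/2

H(S,T) = -[(1/4)·log₂(1/4) + (1/4)·log₂(1/4) + (1/4)·log₂(1/4) + (1/4)·log₂(1/4)]
  = 0.5000 + 0.5000 + 0.5000 + 0.5000
  = 2.0000 bits
H(T) = -[(1/2)·log₂(1/2) + (1/2)·log₂(1/2)]
  = 0.5000 + 0.5000
  = 1.0000 bits

H(S|T) = 2.0000 - 1.0000 = 1.0000 bits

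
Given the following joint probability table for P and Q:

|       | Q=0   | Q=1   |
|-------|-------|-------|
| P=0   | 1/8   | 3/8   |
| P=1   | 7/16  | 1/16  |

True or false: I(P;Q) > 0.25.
Marginal P(P) (row sums):
  P(P=0) = 1/8 + 3/8 = 1/2
  P(P=1) = 7/16 + 1/16 = 1/2
Marginal P(Q) (column sums):
  P(Q=0) = 1/8 + 7/16 = 9/16
  P(Q=1) = 3/8 + 1/16 = 7/16

H(P) = -[(1/2)·log₂(1/2) + (1/2)·log₂(1/2)]
  = 0.5000 + 0.5000
  = 1.0000 bits
H(Q) = -[(9/16)·log₂(9/16) + (7/16)·log₂(7/16)]
  = 0.4669 + 0.5218
  = 0.9887 bits
H(P,Q) = -[(1/8)·log₂(1/8) + (3/8)·log₂(3/8) + (7/16)·log₂(7/16) + (1/16)·log₂(1/16)]
  = 0.3750 + 0.5306 + 0.5218 + 0.2500
  = 1.6774 bits

I(P;Q) = H(P) + H(Q) - H(P,Q)
  = 1.0000 + 0.9887 - 1.6774
  = 0.3113 bits

True. I(P;Q) = 0.3113 bits, which is > 0.25 bits.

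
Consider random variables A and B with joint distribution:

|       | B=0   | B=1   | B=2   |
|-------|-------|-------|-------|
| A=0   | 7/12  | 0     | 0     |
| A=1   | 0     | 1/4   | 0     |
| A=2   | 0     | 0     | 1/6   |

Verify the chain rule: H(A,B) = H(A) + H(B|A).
Left side:
H(A,B) = -[(7/12)·log₂(7/12) + (1/4)·log₂(1/4) + (1/6)·log₂(1/6)]
  = 0.4536 + 0.5000 + 0.4308
  = 1.3844 bits

Right side:
Marginal P(A) (row sums):
  P(A=0) = 7/12 + 0 + 0 = 7/12
  P(A=1) = 0 + 1/4 + 0 = 1/4
  P(A=2) = 0 + 0 + 1/6 = 1/6
H(A) = -[(7/12)·log₂(7/12) + (1/4)·log₂(1/4) + (1/6)·log₂(1/6)]
  = 0.4536 + 0.5000 + 0.4308
  = 1.3844 bits
H(B|A) = -Σ P(A,B)·log₂ P(B|A), where P(B|A) = P(A,B) / P(A)
  (cells with P(A,B) = 0 contribute 0)
  (A=0,B=0): P(B|A) = (7/12)/(7/12) = 1;  -(7/12)·log₂(1) = 0.0000
  (A=1,B=1): P(B|A) = (1/4)/(1/4) = 1;  -(1/4)·log₂(1) = 0.0000
  (A=2,B=2): P(B|A) = (1/6)/(1/6) = 1;  -(1/6)·log₂(1) = 0.0000
H(B|A) = 0.0000 + 0.0000 + 0.0000
  = 0.0000 bits
H(A) + H(B|A) = 1.3844 + 0.0000 = 1.3844 bits

Both sides equal 1.3844 bits, so the chain rule holds ✓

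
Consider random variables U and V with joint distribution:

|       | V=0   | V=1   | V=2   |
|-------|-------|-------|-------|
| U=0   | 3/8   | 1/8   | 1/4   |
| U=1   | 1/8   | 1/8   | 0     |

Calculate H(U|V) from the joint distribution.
Marginal P(V) (column sums):
  P(V=0) = 3/8 + 1/8 = 1/2
  P(V=1) = 1/8 + 1/8 = 1/4
  P(V=2) = 1/4 + 0 = 1/4

H(U|V) = -Σ P(U,V)·log₂ P(U|V), where P(U|V) = P(U,V) / P(V)
  (cells with P(U,V) = 0 contribute 0)
  (U=0,V=0): P(U|V) = (3/8)/(1/2) = 3/4;  -(3/8)·log₂(3/4) = 0.1556
  (U=0,V=1): P(U|V) = (1/8)/(1/4) = 1/2;  -(1/8)·log₂(1/2) = 0.1250
  (U=0,V=2): P(U|V) = (1/4)/(1/4) = 1;  -(1/4)·log₂(1) = 0.0000
  (U=1,V=0): P(U|V) = (1/8)/(1/2) = 1/4;  -(1/8)·log₂(1/4) = 0.2500
  (U=1,V=1): P(U|V) = (1/8)/(1/4) = 1/2;  -(1/8)·log₂(1/2) = 0.1250
H(U|V) = 0.1556 + 0.1250 + 0.0000 + 0.2500 + 0.1250
  = 0.6556 bits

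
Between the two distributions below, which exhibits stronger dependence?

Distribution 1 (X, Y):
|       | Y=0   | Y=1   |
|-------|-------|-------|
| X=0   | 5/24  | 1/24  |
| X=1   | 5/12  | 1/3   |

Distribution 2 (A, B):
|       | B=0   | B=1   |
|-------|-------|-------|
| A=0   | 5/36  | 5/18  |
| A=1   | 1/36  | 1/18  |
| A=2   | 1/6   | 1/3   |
Distribution 1 (X, Y):
Marginal P(X) (row sums):
  P(X=0) = 5/24 + 1/24 = 1/4
  P(X=1) = 5/12 + 1/3 = 3/4
Marginal P(Y) (column sums):
  P(Y=0) = 5/24 + 5/12 = 5/8
  P(Y=1) = 1/24 + 1/3 = 3/8

H(X) = -[(1/4)·log₂(1/4) + (3/4)·log₂(3/4)]
  = 0.5000 + 0.3113
  = 0.8113 bits
H(Y) = -[(5/8)·log₂(5/8) + (3/8)·log₂(3/8)]
  = 0.4238 + 0.5306
  = 0.9544 bits
H(X,Y) = -[(5/24)·log₂(5/24) + (1/24)·log₂(1/24) + (5/12)·log₂(5/12) + (1/3)·log₂(1/3)]
  = 0.4715 + 0.1910 + 0.5263 + 0.5283
  = 1.7171 bits

I(X;Y) = H(X) + H(Y) - H(X,Y)
  = 0.8113 + 0.9544 - 1.7171
  = 0.0486 bits

Distribution 2 (A, B):
Marginal P(A) (row sums):
  P(A=0) = 5/36 + 5/18 = 5/12
  P(A=1) = 1/36 + 1/18 = 1/12
  P(A=2) = 1/6 + 1/3 = 1/2
Marginal P(B) (column sums):
  P(B=0) = 5/36 + 1/36 + 1/6 = 1/3
  P(B=1) = 5/18 + 1/18 + 1/3 = 2/3

H(A) = -[(5/12)·log₂(5/12) + (1/12)·log₂(1/12) + (1/2)·log₂(1/2)]
  = 0.5263 + 0.2987 + 0.5000
  = 1.3250 bits
H(B) = -[(1/3)·log₂(1/3) + (2/3)·log₂(2/3)]
  = 0.5283 + 0.3900
  = 0.9183 bits
H(A,B) = -[(5/36)·log₂(5/36) + (5/18)·log₂(5/18) + (1/36)·log₂(1/36) + (1/18)·log₂(1/18) + (1/6)·log₂(1/6) + (1/3)·log₂(1/3)]
  = 0.3956 + 0.5133 + 0.1436 + 0.2317 + 0.4308 + 0.5283
  = 2.2433 bits

I(A;B) = H(A) + H(B) - H(A,B)
  = 1.3250 + 0.9183 - 2.2433
  = 0.0000 bits

I(X;Y) = 0.0486 bits > I(A;B) = 0.0000 bits, so (X, Y) has the higher mutual information (stronger dependence).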